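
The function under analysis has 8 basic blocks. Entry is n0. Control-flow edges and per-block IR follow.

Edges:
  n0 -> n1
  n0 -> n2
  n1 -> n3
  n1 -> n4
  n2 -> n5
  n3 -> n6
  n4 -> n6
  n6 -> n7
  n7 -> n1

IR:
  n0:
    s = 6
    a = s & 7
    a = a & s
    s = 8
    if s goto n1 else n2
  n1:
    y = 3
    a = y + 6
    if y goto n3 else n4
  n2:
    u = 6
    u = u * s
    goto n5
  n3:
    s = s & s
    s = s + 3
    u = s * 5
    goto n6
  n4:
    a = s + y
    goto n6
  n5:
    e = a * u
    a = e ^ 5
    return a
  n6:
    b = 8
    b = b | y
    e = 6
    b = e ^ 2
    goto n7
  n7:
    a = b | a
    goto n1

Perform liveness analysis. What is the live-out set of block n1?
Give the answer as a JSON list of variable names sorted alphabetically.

Block summaries:
  n0: {a,s} / ∅
  n1: {a,y} / ∅
  n2: {u} / {s}
  n3: {s,u} / {s}
  n4: {a} / {s,y}
  n5: {a,e} / {a,u}
  n6: {b,e} / {y}
  n7: {a} / {a,b}

Live sets:
  live n0: ∅→{a,s}
  live n1: {s}→{a,s,y}
  live n2: {a,s}→{a,u}
  live n3: {a,s,y}→{a,s,y}
  live n4: {s,y}→{a,s,y}
  live n5: {a,u}→∅
  live n6: {a,s,y}→{a,b,s}
  live n7: {a,b,s}→{s}

live-out(n1) = ["a", "s", "y"]

Answer: ["a", "s", "y"]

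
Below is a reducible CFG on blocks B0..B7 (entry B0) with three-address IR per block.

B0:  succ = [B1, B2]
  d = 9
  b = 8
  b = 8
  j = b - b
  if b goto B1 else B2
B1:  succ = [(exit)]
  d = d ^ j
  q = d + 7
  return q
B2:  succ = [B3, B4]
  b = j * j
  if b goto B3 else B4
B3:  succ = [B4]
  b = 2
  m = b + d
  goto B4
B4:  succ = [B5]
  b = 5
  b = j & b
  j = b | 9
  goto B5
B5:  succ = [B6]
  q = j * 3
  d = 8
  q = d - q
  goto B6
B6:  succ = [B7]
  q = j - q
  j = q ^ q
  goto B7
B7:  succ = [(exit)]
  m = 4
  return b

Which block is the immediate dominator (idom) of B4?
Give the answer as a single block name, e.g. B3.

idom tree: B1←B0 B2←B0 B3←B2 B4←B2 B5←B4 B6←B5 B7←B6
Dom at joins:
  B4: preds {B2,B3}: {B0,B2} ∩ {B0,B2,B3} = {B0,B2}; idom=B2

idom(B4) = B2

Answer: B2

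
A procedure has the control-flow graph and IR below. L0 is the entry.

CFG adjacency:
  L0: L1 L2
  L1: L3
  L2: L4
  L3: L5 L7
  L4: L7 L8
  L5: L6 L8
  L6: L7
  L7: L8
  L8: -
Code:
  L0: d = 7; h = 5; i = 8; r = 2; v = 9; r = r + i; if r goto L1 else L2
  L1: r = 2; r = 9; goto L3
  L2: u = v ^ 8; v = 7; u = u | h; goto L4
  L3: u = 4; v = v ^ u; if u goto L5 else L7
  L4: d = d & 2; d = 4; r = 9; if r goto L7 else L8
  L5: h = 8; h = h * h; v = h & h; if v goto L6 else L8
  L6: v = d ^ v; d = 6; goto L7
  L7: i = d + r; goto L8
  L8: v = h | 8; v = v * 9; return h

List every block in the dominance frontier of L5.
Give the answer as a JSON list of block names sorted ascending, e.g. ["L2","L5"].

idom tree: L1←L0 L2←L0 L3←L1 L4←L2 L5←L3 L6←L5 L7←L0 L8←L0
Dom at joins:
  L7: preds {L3,L4,L6}: {L0,L1,L3} ∩ {L0,L2,L4} ∩ {L0,L1,L3,L5,L6} = {L0}; idom=L0
  L8: preds {L4,L5,L7}: {L0,L2,L4} ∩ {L0,L1,L3,L5} ∩ {L0,L7} = {L0}; idom=L0

DF walk-up:
  L7←L3: walk L3→L1 to L0
  L7←L4: walk L4→L2 to L0
  L7←L6: walk L6→L5→L3→L1 to L0
  L8←L4: walk L4→L2 to L0
  L8←L5: walk L5→L3→L1 to L0
  L8←L7: walk L7 to L0
  L0 → ∅
  L1 → {L7,L8}
  L2 → {L7,L8}
  L3 → {L7,L8}
  L4 → {L7,L8}
  L5 → {L7,L8}
  L6 → {L7}
  L7 → {L8}
  L8 → ∅

DF(L5) = ["L7", "L8"]

Answer: ["L7", "L8"]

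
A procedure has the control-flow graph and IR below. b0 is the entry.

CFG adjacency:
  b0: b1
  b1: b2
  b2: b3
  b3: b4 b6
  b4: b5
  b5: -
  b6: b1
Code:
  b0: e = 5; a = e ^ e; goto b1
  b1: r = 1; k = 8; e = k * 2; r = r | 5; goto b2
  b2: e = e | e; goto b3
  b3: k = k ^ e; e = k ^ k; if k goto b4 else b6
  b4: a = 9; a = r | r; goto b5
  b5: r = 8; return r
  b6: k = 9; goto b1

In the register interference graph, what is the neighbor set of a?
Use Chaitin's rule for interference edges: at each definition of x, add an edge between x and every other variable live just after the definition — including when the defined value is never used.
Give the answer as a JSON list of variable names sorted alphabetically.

Per-block:
  b0: def={a,e} ue=∅
  b1: def={e,k,r} ue=∅
  b2: def={e} ue={e}
  b3: def={e,k} ue={e,k}
  b4: def={a} ue={r}
  b5: def={r} ue=∅
  b6: def={k} ue=∅

Liveness:
  b0 li=∅ lo=∅
  b1 li=∅ lo={e,k,r}
  b2 li={e,k,r} lo={e,k,r}
  b3 li={e,k,r} lo={r}
  b4 li={r} lo=∅
  b5 li=∅ lo=∅
  b6 li=∅ lo=∅

Interference:
  a↔{r}
  e↔{k,r}
  k↔{e,r}
  r↔{a,e,k}

N(a) = ["r"]

Answer: ["r"]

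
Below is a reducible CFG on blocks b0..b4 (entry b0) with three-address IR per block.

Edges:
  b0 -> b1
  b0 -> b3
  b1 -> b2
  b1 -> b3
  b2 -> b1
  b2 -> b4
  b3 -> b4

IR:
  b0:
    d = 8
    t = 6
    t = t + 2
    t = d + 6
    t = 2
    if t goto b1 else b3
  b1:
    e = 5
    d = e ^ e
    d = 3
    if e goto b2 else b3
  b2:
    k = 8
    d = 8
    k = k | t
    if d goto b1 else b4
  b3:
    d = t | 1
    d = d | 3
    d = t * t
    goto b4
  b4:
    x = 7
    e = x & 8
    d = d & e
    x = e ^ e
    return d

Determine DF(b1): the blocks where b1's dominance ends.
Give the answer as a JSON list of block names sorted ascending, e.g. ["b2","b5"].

idom tree: b1←b0 b2←b1 b3←b0 b4←b0
Join-block Dom:
  b1: preds {b0,b2}: {b0} ∩ {b0,b1,b2} = {b0}; idom=b0
  b3: preds {b0,b1}: {b0} ∩ {b0,b1} = {b0}; idom=b0
  b4: preds {b2,b3}: {b0,b1,b2} ∩ {b0,b3} = {b0}; idom=b0

DF derivation:
  b1←b0: walk · to b0
  b1←b2: walk b2→b1 to b0
  b3←b0: walk · to b0
  b3←b1: walk b1 to b0
  b4←b2: walk b2→b1 to b0
  b4←b3: walk b3 to b0
  b0 → ∅
  b1 → {b1,b3,b4}
  b2 → {b1,b4}
  b3 → {b4}
  b4 → ∅

DF(b1) = ["b1", "b3", "b4"]

Answer: ["b1", "b3", "b4"]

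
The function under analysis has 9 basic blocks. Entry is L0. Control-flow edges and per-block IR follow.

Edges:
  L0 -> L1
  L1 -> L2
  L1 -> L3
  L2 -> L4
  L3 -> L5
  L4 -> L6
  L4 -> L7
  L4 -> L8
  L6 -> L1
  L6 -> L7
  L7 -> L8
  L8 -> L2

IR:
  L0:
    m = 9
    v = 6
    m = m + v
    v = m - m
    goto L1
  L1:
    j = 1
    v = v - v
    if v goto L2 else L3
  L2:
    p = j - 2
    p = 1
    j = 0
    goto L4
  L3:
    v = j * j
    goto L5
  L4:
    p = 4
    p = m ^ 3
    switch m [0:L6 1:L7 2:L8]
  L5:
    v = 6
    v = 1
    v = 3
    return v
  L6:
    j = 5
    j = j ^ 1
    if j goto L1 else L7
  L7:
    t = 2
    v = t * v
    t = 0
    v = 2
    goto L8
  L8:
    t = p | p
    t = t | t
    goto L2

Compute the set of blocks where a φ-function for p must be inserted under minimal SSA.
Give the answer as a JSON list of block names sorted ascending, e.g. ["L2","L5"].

idom tree: L1←L0 L2←L1 L3←L1 L4←L2 L5←L3 L6←L4 L7←L4 L8←L4
Dom∩ at merges:
  L1: preds {L0,L6}: {L0} ∩ {L0,L1,L2,L4,L6} = {L0}; idom=L0
  L2: preds {L1,L8}: {L0,L1} ∩ {L0,L1,L2,L4,L8} = {L0,L1}; idom=L1
  L7: preds {L4,L6}: {L0,L1,L2,L4} ∩ {L0,L1,L2,L4,L6} = {L0,L1,L2,L4}; idom=L4
  L8: preds {L4,L7}: {L0,L1,L2,L4} ∩ {L0,L1,L2,L4,L7} = {L0,L1,L2,L4}; idom=L4

DF derivation:
  L1←L0: walk · to L0
  L1←L6: walk L6→L4→L2→L1 to L0
  L2←L1: walk · to L1
  L2←L8: walk L8→L4→L2 to L1
  L7←L4: walk · to L4
  L7←L6: walk L6 to L4
  L8←L4: walk · to L4
  L8←L7: walk L7 to L4
  L0: DF=∅
  L1: DF={L1}
  L2: DF={L1,L2}
  L3: DF=∅
  L4: DF={L1,L2}
  L5: DF=∅
  L6: DF={L1,L7}
  L7: DF={L8}
  L8: DF={L2}

φ for p: defs {L2,L4}
  DF⁺ = {L1,L2}

Answer: ["L1", "L2"]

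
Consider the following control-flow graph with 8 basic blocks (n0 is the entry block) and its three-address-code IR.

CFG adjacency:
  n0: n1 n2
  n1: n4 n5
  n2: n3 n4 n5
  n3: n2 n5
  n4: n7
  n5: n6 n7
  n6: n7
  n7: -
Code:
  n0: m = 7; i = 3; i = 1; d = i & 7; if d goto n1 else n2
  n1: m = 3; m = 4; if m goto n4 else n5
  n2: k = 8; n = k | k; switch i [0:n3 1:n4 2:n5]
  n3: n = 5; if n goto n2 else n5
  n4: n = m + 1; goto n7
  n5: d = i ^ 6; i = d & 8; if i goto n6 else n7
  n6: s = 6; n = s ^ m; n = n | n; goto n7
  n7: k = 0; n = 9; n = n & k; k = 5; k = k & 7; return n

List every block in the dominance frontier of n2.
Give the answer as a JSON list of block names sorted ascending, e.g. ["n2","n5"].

idom tree: n1←n0 n2←n0 n3←n2 n4←n0 n5←n0 n6←n5 n7←n0
Join-block Dom:
  n2: preds {n0,n3}: {n0} ∩ {n0,n2,n3} = {n0}; idom=n0
  n4: preds {n1,n2}: {n0,n1} ∩ {n0,n2} = {n0}; idom=n0
  n5: preds {n1,n2,n3}: {n0,n1} ∩ {n0,n2} ∩ {n0,n2,n3} = {n0}; idom=n0
  n7: preds {n4,n5,n6}: {n0,n4} ∩ {n0,n5} ∩ {n0,n5,n6} = {n0}; idom=n0

DF walk-up:
  join n2 pred n0: · stop@n0
  join n2 pred n3: n3→n2 stop@n0
  join n4 pred n1: n1 stop@n0
  join n4 pred n2: n2 stop@n0
  join n5 pred n1: n1 stop@n0
  join n5 pred n2: n2 stop@n0
  join n5 pred n3: n3→n2 stop@n0
  join n7 pred n4: n4 stop@n0
  join n7 pred n5: n5 stop@n0
  join n7 pred n6: n6→n5 stop@n0
  n0: DF=∅
  n1: DF={n4,n5}
  n2: DF={n2,n4,n5}
  n3: DF={n2,n5}
  n4: DF={n7}
  n5: DF={n7}
  n6: DF={n7}
  n7: DF=∅

DF(n2) = ["n2", "n4", "n5"]

Answer: ["n2", "n4", "n5"]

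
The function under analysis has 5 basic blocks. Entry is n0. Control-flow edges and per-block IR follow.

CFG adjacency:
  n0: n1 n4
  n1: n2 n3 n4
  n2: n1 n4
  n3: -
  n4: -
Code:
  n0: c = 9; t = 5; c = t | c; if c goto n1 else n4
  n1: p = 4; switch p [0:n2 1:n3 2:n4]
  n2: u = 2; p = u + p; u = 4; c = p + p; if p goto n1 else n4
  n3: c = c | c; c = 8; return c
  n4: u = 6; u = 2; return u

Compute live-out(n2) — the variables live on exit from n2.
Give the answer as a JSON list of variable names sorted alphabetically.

Block summaries:
  n0: def={c,t} ue=∅
  n1: def={p} ue=∅
  n2: def={c,p,u} ue={p}
  n3: def={c} ue={c}
  n4: def={u} ue=∅

Liveness:
  live n0: ∅→{c}
  live n1: {c}→{c,p}
  live n2: {p}→{c}
  live n3: {c}→∅
  live n4: ∅→∅

live-out(n2) = ["c"]

Answer: ["c"]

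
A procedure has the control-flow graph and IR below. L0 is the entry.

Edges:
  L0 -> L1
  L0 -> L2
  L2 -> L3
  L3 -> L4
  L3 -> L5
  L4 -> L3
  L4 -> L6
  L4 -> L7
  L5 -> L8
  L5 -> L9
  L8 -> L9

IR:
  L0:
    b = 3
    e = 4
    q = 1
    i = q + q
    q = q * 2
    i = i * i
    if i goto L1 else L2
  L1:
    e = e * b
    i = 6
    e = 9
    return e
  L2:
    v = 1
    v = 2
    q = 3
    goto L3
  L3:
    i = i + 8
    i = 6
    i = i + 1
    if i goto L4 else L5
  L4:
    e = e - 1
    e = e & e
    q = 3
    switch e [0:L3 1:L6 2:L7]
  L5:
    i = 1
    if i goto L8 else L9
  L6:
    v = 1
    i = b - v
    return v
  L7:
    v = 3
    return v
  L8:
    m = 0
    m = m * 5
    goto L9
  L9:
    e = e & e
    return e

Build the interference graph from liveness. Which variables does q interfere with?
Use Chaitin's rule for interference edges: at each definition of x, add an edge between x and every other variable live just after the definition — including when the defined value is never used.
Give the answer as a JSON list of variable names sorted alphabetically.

Answer: ["b", "e", "i"]

Working:
Block summaries:
  L0: def={b,e,i,q} ue=∅
  L1: def={e,i} ue={b,e}
  L2: def={q,v} ue=∅
  L3: def={i} ue={i}
  L4: def={e,q} ue={e}
  L5: def={i} ue=∅
  L6: def={i,v} ue={b}
  L7: def={v} ue=∅
  L8: def={m} ue=∅
  L9: def={e} ue={e}

Liveness:
  L0: in=∅ out={b,e,i}
  L1: in={b,e} out=∅
  L2: in={b,e,i} out={b,e,i}
  L3: in={b,e,i} out={b,e,i}
  L4: in={b,e,i} out={b,e,i}
  L5: in={e} out={e}
  L6: in={b} out=∅
  L7: in=∅ out=∅
  L8: in={e} out={e}
  L9: in={e} out=∅

Conflict graph:
  b: {e,i,q,v}
  e: {b,i,m,q,v}
  i: {b,e,q,v}
  m: {e}
  q: {b,e,i}
  v: {b,e,i}

N(q) = ["b", "e", "i"]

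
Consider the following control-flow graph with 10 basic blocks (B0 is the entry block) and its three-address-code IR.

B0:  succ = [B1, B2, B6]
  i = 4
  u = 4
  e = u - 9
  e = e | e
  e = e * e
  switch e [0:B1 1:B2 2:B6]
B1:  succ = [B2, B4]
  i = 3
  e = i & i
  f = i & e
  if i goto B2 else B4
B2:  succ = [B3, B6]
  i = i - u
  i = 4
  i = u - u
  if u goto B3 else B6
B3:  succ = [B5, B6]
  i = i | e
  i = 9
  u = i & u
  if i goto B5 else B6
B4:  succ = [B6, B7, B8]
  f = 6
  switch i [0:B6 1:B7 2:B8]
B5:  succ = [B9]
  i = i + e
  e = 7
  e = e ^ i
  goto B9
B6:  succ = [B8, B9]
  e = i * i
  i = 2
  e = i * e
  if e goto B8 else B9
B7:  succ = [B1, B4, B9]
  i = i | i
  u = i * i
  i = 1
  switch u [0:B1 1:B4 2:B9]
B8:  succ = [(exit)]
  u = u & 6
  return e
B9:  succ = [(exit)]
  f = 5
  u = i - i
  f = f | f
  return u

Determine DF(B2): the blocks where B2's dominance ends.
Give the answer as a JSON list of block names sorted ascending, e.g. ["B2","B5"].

idom tree: B1←B0 B2←B0 B3←B2 B4←B1 B5←B3 B6←B0 B7←B4 B8←B0 B9←B0
Dom∩ at merges:
  B1: preds {B0,B7}: {B0} ∩ {B0,B1,B4,B7} = {B0}; idom=B0
  B2: preds {B0,B1}: {B0} ∩ {B0,B1} = {B0}; idom=B0
  B4: preds {B1,B7}: {B0,B1} ∩ {B0,B1,B4,B7} = {B0,B1}; idom=B1
  B6: preds {B0,B2,B3,B4}: {B0} ∩ {B0,B2} ∩ {B0,B2,B3} ∩ {B0,B1,B4} = {B0}; idom=B0
  B8: preds {B4,B6}: {B0,B1,B4} ∩ {B0,B6} = {B0}; idom=B0
  B9: preds {B5,B6,B7}: {B0,B2,B3,B5} ∩ {B0,B6} ∩ {B0,B1,B4,B7} = {B0}; idom=B0

DF derivation:
  join B1 pred B0: · stop@B0
  join B1 pred B7: B7→B4→B1 stop@B0
  join B2 pred B0: · stop@B0
  join B2 pred B1: B1 stop@B0
  join B4 pred B1: · stop@B1
  join B4 pred B7: B7→B4 stop@B1
  join B6 pred B0: · stop@B0
  join B6 pred B2: B2 stop@B0
  join B6 pred B3: B3→B2 stop@B0
  join B6 pred B4: B4→B1 stop@B0
  join B8 pred B4: B4→B1 stop@B0
  join B8 pred B6: B6 stop@B0
  join B9 pred B5: B5→B3→B2 stop@B0
  join B9 pred B6: B6 stop@B0
  join B9 pred B7: B7→B4→B1 stop@B0
  DF(B0)=∅
  DF(B1)={B1,B2,B6,B8,B9}
  DF(B2)={B6,B9}
  DF(B3)={B6,B9}
  DF(B4)={B1,B4,B6,B8,B9}
  DF(B5)={B9}
  DF(B6)={B8,B9}
  DF(B7)={B1,B4,B9}
  DF(B8)=∅
  DF(B9)=∅

DF(B2) = ["B6", "B9"]

Answer: ["B6", "B9"]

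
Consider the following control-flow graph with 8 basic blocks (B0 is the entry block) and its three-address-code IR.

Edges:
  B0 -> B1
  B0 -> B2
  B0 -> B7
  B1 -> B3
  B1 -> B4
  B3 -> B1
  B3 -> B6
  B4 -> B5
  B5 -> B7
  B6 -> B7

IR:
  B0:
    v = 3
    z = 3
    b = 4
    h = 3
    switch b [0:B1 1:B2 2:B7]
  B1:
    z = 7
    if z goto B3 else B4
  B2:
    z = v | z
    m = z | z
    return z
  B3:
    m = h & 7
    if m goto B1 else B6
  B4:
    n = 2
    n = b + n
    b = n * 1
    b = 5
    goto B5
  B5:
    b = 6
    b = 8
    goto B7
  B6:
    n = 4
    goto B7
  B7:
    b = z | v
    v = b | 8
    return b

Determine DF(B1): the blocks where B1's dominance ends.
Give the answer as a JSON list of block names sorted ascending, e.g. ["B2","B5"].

Answer: ["B1", "B7"]

Derivation:
idom tree: B1←B0 B2←B0 B3←B1 B4←B1 B5←B4 B6←B3 B7←B0
Dom∩ at merges:
  B1: preds {B0,B3}: {B0} ∩ {B0,B1,B3} = {B0}; idom=B0
  B7: preds {B0,B5,B6}: {B0} ∩ {B0,B1,B4,B5} ∩ {B0,B1,B3,B6} = {B0}; idom=B0

DF walk-up:
  B1←B0: walk · to B0
  B1←B3: walk B3→B1 to B0
  B7←B0: walk · to B0
  B7←B5: walk B5→B4→B1 to B0
  B7←B6: walk B6→B3→B1 to B0
  DF(B0)=∅
  DF(B1)={B1,B7}
  DF(B2)=∅
  DF(B3)={B1,B7}
  DF(B4)={B7}
  DF(B5)={B7}
  DF(B6)={B7}
  DF(B7)=∅

DF(B1) = ["B1", "B7"]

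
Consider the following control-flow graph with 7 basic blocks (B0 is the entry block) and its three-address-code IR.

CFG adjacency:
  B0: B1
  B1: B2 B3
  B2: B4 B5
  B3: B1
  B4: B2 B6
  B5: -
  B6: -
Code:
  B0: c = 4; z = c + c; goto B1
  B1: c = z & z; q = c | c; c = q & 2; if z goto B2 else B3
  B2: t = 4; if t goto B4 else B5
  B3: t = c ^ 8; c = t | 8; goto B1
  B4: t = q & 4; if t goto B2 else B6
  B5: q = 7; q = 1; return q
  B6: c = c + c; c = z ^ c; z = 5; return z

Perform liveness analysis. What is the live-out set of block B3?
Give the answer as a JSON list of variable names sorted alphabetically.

Answer: ["z"]

Working:
Per-block:
  B0 def {c,z} use ∅
  B1 def {c,q} use {z}
  B2 def {t} use ∅
  B3 def {c,t} use {c}
  B4 def {t} use {q}
  B5 def {q} use ∅
  B6 def {c,z} use {c,z}

Liveness:
  live B0: ∅→{z}
  live B1: {z}→{c,q,z}
  live B2: {c,q,z}→{c,q,z}
  live B3: {c,z}→{z}
  live B4: {c,q,z}→{c,q,z}
  live B5: ∅→∅
  live B6: {c,z}→∅

live-out(B3) = ["z"]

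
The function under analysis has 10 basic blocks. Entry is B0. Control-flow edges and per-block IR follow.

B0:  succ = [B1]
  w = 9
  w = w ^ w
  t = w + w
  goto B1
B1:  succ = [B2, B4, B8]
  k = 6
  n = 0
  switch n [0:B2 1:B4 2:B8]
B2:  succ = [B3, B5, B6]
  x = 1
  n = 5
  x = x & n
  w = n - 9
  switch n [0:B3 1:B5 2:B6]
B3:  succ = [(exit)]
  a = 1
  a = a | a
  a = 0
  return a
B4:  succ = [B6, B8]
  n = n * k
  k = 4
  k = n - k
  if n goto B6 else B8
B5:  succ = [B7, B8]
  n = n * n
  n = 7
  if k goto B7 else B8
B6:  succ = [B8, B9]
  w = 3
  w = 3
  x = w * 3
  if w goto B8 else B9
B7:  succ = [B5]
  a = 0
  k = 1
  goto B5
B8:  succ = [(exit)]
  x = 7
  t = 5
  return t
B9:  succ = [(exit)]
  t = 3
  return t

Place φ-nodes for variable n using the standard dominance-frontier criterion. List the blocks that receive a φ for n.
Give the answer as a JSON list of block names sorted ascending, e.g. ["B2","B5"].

Answer: ["B5", "B6", "B8"]

Derivation:
idom tree: B1←B0 B2←B1 B3←B2 B4←B1 B5←B2 B6←B1 B7←B5 B8←B1 B9←B6
Join-block Dom:
  B5: preds {B2,B7}: {B0,B1,B2} ∩ {B0,B1,B2,B5,B7} = {B0,B1,B2}; idom=B2
  B6: preds {B2,B4}: {B0,B1,B2} ∩ {B0,B1,B4} = {B0,B1}; idom=B1
  B8: preds {B1,B4,B5,B6}: {B0,B1} ∩ {B0,B1,B4} ∩ {B0,B1,B2,B5} ∩ {B0,B1,B6} = {B0,B1}; idom=B1

DF derivation:
  B5←B2: walk · to B2
  B5←B7: walk B7→B5 to B2
  B6←B2: walk B2 to B1
  B6←B4: walk B4 to B1
  B8←B1: walk · to B1
  B8←B4: walk B4 to B1
  B8←B5: walk B5→B2 to B1
  B8←B6: walk B6 to B1
  B0 → ∅
  B1 → ∅
  B2 → {B6,B8}
  B3 → ∅
  B4 → {B6,B8}
  B5 → {B5,B8}
  B6 → {B8}
  B7 → {B5}
  B8 → ∅
  B9 → ∅

φ for n: defs {B1,B2,B4,B5}
  DF⁺ = {B5,B6,B8}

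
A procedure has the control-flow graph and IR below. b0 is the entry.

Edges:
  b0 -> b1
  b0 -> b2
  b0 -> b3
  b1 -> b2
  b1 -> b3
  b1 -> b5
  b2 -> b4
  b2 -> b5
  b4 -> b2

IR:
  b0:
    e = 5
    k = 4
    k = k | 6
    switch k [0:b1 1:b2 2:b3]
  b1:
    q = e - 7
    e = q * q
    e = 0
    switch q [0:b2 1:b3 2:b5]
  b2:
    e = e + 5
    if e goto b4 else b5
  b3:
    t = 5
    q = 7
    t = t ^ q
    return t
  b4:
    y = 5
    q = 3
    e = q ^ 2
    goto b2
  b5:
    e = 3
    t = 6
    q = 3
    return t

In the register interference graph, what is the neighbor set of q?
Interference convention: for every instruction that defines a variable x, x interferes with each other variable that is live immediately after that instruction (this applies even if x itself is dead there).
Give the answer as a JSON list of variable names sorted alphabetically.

Block summaries:
  b0: {e,k} / ∅
  b1: {e,q} / {e}
  b2: {e} / {e}
  b3: {q,t} / ∅
  b4: {e,q,y} / ∅
  b5: {e,q,t} / ∅

Backward fixpoint:
  live b0: ∅→{e}
  live b1: {e}→{e}
  live b2: {e}→∅
  live b3: ∅→∅
  live b4: ∅→{e}
  live b5: ∅→∅

Conflict graph:
  e — {k,q}
  k — {e}
  q — {e,t}
  t — {q}
  y — ∅

N(q) = ["e", "t"]

Answer: ["e", "t"]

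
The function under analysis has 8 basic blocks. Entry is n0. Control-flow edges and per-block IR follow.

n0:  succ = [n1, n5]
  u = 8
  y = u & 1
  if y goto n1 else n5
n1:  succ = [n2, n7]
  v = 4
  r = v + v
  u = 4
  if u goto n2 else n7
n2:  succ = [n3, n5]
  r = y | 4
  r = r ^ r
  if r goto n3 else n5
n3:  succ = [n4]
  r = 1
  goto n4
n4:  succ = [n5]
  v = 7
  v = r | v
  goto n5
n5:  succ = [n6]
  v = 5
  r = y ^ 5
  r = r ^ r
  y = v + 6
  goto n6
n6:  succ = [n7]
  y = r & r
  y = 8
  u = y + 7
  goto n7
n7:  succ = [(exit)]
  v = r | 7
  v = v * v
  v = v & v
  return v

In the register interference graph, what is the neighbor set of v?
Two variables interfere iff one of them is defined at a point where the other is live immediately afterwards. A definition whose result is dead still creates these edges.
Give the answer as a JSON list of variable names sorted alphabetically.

Answer: ["r", "y"]

Working:
def/use:
  n0 def {u,y} use ∅
  n1 def {r,u,v} use ∅
  n2 def {r} use {y}
  n3 def {r} use ∅
  n4 def {v} use {r}
  n5 def {r,v,y} use {y}
  n6 def {u,y} use {r}
  n7 def {v} use {r}

Live sets:
  n0: in=∅ out={y}
  n1: in={y} out={r,y}
  n2: in={y} out={y}
  n3: in={y} out={r,y}
  n4: in={r,y} out={y}
  n5: in={y} out={r}
  n6: in={r} out={r}
  n7: in={r} out=∅

Interference:
  r — {u,v,y}
  u — {r,y}
  v — {r,y}
  y — {r,u,v}

N(v) = ["r", "y"]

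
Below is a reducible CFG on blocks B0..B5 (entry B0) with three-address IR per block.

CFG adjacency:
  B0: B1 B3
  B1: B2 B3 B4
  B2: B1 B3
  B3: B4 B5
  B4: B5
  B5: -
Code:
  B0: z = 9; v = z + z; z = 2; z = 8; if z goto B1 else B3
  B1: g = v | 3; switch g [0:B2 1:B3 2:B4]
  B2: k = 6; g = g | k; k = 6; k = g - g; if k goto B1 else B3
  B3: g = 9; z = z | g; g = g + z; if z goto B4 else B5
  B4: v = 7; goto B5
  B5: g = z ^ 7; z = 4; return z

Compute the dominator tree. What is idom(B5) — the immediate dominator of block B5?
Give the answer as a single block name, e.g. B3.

Answer: B0

Working:
idom tree: B1←B0 B2←B1 B3←B0 B4←B0 B5←B0
Dom at joins:
  B1: preds {B0,B2}: {B0} ∩ {B0,B1,B2} = {B0}; idom=B0
  B3: preds {B0,B1,B2}: {B0} ∩ {B0,B1} ∩ {B0,B1,B2} = {B0}; idom=B0
  B4: preds {B1,B3}: {B0,B1} ∩ {B0,B3} = {B0}; idom=B0
  B5: preds {B3,B4}: {B0,B3} ∩ {B0,B4} = {B0}; idom=B0

idom(B5) = B0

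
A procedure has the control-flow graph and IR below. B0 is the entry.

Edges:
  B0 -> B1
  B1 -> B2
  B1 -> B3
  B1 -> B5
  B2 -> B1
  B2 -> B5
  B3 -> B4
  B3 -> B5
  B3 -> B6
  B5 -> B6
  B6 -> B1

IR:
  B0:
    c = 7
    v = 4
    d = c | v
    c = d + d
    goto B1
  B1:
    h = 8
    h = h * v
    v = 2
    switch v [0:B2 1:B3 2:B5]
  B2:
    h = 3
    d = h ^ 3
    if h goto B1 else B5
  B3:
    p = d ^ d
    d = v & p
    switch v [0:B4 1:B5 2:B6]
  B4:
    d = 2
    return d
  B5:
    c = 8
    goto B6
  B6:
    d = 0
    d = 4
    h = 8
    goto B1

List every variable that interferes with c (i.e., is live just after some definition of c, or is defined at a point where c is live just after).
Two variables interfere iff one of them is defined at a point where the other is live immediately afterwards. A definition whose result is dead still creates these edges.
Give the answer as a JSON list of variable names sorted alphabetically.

def/use:
  B0 def {c,d,v} use ∅
  B1 def {h,v} use {v}
  B2 def {d,h} use ∅
  B3 def {d,p} use {d,v}
  B4 def {d} use ∅
  B5 def {c} use ∅
  B6 def {d,h} use ∅

Live sets:
  B0 li=∅ lo={d,v}
  B1 li={d,v} lo={d,v}
  B2 li={v} lo={d,v}
  B3 li={d,v} lo={v}
  B4 li=∅ lo=∅
  B5 li={v} lo={v}
  B6 li={v} lo={d,v}

Interference:
  c — {d,v}
  d — {c,h,v}
  h — {d,v}
  p — {v}
  v — {c,d,h,p}

N(c) = ["d", "v"]

Answer: ["d", "v"]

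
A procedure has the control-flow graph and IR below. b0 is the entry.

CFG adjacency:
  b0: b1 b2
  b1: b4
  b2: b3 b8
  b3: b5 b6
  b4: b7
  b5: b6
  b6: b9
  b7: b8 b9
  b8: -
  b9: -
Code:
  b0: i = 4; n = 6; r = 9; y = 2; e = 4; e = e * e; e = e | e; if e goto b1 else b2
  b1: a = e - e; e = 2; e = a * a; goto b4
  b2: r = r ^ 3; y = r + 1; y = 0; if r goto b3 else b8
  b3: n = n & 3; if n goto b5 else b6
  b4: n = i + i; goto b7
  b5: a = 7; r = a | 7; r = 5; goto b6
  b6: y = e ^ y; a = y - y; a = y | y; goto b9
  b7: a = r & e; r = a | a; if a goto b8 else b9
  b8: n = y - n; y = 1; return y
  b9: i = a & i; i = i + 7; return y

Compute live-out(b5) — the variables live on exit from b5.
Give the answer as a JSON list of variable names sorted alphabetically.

Block summaries:
  b0 def {e,i,n,r,y} use ∅
  b1 def {a,e} use {e}
  b2 def {r,y} use {r}
  b3 def {n} use {n}
  b4 def {n} use {i}
  b5 def {a,r} use ∅
  b6 def {a,y} use {e,y}
  b7 def {a,r} use {e,r}
  b8 def {n,y} use {n,y}
  b9 def {i} use {a,i,y}

Liveness:
  live b0: ∅→{e,i,n,r,y}
  live b1: {e,i,r,y}→{e,i,r,y}
  live b2: {e,i,n,r}→{e,i,n,y}
  live b3: {e,i,n,y}→{e,i,y}
  live b4: {e,i,r,y}→{e,i,n,r,y}
  live b5: {e,i,y}→{e,i,y}
  live b6: {e,i,y}→{a,i,y}
  live b7: {e,i,n,r,y}→{a,i,n,y}
  live b8: {n,y}→∅
  live b9: {a,i,y}→∅

live-out(b5) = ["e", "i", "y"]

Answer: ["e", "i", "y"]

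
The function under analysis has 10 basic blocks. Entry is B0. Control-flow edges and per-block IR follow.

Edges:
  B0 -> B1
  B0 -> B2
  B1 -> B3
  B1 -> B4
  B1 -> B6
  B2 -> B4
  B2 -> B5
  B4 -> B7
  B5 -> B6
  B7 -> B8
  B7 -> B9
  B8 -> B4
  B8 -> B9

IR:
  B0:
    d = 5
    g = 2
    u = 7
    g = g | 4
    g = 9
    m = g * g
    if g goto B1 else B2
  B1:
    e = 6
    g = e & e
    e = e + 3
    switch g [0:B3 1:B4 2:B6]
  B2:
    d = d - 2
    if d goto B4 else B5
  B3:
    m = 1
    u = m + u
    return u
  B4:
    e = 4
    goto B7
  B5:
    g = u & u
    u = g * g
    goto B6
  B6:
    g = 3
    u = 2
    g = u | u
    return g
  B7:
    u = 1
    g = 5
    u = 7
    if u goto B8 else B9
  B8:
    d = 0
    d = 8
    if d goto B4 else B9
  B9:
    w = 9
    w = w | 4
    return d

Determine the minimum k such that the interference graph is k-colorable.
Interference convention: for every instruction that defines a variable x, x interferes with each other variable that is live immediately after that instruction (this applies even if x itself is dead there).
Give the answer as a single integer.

Per-block:
  B0: def={d,g,m,u} ue=∅
  B1: def={e,g} ue=∅
  B2: def={d} ue={d}
  B3: def={m,u} ue={u}
  B4: def={e} ue=∅
  B5: def={g,u} ue={u}
  B6: def={g,u} ue=∅
  B7: def={g,u} ue=∅
  B8: def={d} ue=∅
  B9: def={w} ue={d}

Backward fixpoint:
  B0: in=∅ out={d,u}
  B1: in={d,u} out={d,u}
  B2: in={d,u} out={d,u}
  B3: in={u} out=∅
  B4: in={d} out={d}
  B5: in={u} out=∅
  B6: in=∅ out=∅
  B7: in={d} out={d}
  B8: in=∅ out={d}
  B9: in={d} out=∅

Conflict graph:
  d — {e,g,m,u,w}
  e — {d,g,u}
  g — {d,e,m,u}
  m — {d,g,u}
  u — {d,e,g,m}
  w — {d}

Colouring:
  clique {d,e,g,u} ⇒ need ≥ 4
  assign d→r0 e→r3 g→r1 m→r3 u→r2 w→r1 — no edge inside a register ⇒ χ ≤ 4
  χ = 4

Answer: 4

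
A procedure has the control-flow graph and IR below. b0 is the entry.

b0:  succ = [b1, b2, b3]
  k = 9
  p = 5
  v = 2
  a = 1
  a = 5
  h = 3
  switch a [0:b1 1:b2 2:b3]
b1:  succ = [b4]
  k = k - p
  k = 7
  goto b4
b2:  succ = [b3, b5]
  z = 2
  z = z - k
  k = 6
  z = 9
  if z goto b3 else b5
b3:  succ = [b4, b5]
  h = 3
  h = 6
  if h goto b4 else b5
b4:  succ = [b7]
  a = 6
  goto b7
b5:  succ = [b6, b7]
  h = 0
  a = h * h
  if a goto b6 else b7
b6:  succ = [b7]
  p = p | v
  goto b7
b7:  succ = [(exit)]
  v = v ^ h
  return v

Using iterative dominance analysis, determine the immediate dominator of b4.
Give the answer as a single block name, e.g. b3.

idom tree: b1←b0 b2←b0 b3←b0 b4←b0 b5←b0 b6←b5 b7←b0
Dom at joins:
  b3: preds {b0,b2}: {b0} ∩ {b0,b2} = {b0}; idom=b0
  b4: preds {b1,b3}: {b0,b1} ∩ {b0,b3} = {b0}; idom=b0
  b5: preds {b2,b3}: {b0,b2} ∩ {b0,b3} = {b0}; idom=b0
  b7: preds {b4,b5,b6}: {b0,b4} ∩ {b0,b5} ∩ {b0,b5,b6} = {b0}; idom=b0

idom(b4) = b0

Answer: b0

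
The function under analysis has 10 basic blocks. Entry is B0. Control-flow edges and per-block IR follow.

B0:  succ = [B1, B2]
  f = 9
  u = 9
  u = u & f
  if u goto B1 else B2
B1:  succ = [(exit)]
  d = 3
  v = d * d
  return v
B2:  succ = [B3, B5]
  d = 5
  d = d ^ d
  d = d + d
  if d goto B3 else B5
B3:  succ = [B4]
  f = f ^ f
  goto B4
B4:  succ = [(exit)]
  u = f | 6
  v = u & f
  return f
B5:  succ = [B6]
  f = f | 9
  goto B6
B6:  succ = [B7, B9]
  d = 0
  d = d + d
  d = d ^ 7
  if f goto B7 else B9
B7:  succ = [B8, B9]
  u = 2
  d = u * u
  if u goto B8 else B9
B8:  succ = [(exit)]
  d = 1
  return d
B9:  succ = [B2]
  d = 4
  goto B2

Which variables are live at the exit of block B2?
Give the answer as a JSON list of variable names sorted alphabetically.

Per-block:
  B0 def {f,u} use ∅
  B1 def {d,v} use ∅
  B2 def {d} use ∅
  B3 def {f} use {f}
  B4 def {u,v} use {f}
  B5 def {f} use {f}
  B6 def {d} use {f}
  B7 def {d,u} use ∅
  B8 def {d} use ∅
  B9 def {d} use ∅

Backward fixpoint:
  B0 li=∅ lo={f}
  B1 li=∅ lo=∅
  B2 li={f} lo={f}
  B3 li={f} lo={f}
  B4 li={f} lo=∅
  B5 li={f} lo={f}
  B6 li={f} lo={f}
  B7 li={f} lo={f}
  B8 li=∅ lo=∅
  B9 li={f} lo={f}

live-out(B2) = ["f"]

Answer: ["f"]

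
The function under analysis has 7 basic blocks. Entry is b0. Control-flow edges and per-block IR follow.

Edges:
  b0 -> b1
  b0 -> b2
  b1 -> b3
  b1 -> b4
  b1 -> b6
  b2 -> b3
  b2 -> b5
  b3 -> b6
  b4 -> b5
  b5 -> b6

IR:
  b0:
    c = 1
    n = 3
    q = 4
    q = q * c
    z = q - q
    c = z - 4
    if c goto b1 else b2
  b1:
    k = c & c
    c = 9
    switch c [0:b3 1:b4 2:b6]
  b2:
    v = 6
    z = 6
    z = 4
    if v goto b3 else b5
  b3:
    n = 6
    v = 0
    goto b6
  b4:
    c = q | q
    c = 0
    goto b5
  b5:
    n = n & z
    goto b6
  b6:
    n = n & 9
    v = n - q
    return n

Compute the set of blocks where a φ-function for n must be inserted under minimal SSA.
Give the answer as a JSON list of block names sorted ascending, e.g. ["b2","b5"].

idom tree: b1←b0 b2←b0 b3←b0 b4←b1 b5←b0 b6←b0
Dom at joins:
  b3: preds {b1,b2}: {b0,b1} ∩ {b0,b2} = {b0}; idom=b0
  b5: preds {b2,b4}: {b0,b2} ∩ {b0,b1,b4} = {b0}; idom=b0
  b6: preds {b1,b3,b5}: {b0,b1} ∩ {b0,b3} ∩ {b0,b5} = {b0}; idom=b0

Frontier:
  join b3 pred b1: b1 stop@b0
  join b3 pred b2: b2 stop@b0
  join b5 pred b2: b2 stop@b0
  join b5 pred b4: b4→b1 stop@b0
  join b6 pred b1: b1 stop@b0
  join b6 pred b3: b3 stop@b0
  join b6 pred b5: b5 stop@b0
  DF(b0)=∅
  DF(b1)={b3,b5,b6}
  DF(b2)={b3,b5}
  DF(b3)={b6}
  DF(b4)={b5}
  DF(b5)={b6}
  DF(b6)=∅

φ for n: defs {b0,b3,b5,b6}
  DF⁺ = {b6}

Answer: ["b6"]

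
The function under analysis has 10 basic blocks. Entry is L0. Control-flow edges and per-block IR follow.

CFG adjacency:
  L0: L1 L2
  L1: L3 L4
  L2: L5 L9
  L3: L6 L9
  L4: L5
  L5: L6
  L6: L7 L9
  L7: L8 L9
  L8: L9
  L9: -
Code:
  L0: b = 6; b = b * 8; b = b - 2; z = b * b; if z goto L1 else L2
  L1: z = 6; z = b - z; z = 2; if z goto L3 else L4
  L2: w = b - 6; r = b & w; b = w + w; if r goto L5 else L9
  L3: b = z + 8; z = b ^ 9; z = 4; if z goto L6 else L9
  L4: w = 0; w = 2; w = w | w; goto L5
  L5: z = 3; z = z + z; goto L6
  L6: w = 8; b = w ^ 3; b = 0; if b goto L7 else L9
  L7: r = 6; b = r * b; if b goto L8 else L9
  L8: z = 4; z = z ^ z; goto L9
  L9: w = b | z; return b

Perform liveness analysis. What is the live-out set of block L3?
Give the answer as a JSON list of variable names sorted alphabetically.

Answer: ["b", "z"]

Derivation:
Block summaries:
  L0: def={b,z} ue=∅
  L1: def={z} ue={b}
  L2: def={b,r,w} ue={b}
  L3: def={b,z} ue={z}
  L4: def={w} ue=∅
  L5: def={z} ue=∅
  L6: def={b,w} ue=∅
  L7: def={b,r} ue={b}
  L8: def={z} ue=∅
  L9: def={w} ue={b,z}

Backward fixpoint:
  L0 li=∅ lo={b,z}
  L1 li={b} lo={z}
  L2 li={b,z} lo={b,z}
  L3 li={z} lo={b,z}
  L4 li=∅ lo=∅
  L5 li=∅ lo={z}
  L6 li={z} lo={b,z}
  L7 li={b,z} lo={b,z}
  L8 li={b} lo={b,z}
  L9 li={b,z} lo=∅

live-out(L3) = ["b", "z"]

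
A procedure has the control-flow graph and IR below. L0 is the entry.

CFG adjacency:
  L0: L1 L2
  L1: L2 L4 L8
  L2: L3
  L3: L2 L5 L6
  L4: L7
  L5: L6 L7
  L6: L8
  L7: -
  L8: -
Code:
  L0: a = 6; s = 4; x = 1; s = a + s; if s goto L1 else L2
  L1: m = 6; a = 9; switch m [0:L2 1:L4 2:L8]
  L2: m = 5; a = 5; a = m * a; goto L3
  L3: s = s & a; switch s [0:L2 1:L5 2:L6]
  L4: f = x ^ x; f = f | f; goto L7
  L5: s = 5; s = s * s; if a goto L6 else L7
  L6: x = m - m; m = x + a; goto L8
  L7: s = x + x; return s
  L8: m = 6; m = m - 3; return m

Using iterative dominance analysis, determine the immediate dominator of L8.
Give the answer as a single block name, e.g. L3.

idom tree: L1←L0 L2←L0 L3←L2 L4←L1 L5←L3 L6←L3 L7←L0 L8←L0
Join-block Dom:
  L2: preds {L0,L1,L3}: {L0} ∩ {L0,L1} ∩ {L0,L2,L3} = {L0}; idom=L0
  L6: preds {L3,L5}: {L0,L2,L3} ∩ {L0,L2,L3,L5} = {L0,L2,L3}; idom=L3
  L7: preds {L4,L5}: {L0,L1,L4} ∩ {L0,L2,L3,L5} = {L0}; idom=L0
  L8: preds {L1,L6}: {L0,L1} ∩ {L0,L2,L3,L6} = {L0}; idom=L0

idom(L8) = L0

Answer: L0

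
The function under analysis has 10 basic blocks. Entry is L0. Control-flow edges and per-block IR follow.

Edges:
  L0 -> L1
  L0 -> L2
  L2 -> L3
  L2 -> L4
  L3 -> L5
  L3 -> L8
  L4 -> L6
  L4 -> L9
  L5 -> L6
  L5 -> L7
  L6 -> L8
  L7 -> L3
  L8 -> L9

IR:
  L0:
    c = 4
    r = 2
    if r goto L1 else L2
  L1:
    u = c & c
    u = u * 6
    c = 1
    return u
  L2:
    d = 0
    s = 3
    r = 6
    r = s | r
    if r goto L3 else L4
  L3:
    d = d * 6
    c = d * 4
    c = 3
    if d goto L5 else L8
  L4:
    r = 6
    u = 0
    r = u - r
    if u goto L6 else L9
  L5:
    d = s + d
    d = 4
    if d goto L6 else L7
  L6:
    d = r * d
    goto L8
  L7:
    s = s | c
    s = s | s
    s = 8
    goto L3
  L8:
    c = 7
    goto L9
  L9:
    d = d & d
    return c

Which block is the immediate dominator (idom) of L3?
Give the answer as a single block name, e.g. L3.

Answer: L2

Analysis:
idom tree: L1←L0 L2←L0 L3←L2 L4←L2 L5←L3 L6←L2 L7←L5 L8←L2 L9←L2
Dom at joins:
  L3: preds {L2,L7}: {L0,L2} ∩ {L0,L2,L3,L5,L7} = {L0,L2}; idom=L2
  L6: preds {L4,L5}: {L0,L2,L4} ∩ {L0,L2,L3,L5} = {L0,L2}; idom=L2
  L8: preds {L3,L6}: {L0,L2,L3} ∩ {L0,L2,L6} = {L0,L2}; idom=L2
  L9: preds {L4,L8}: {L0,L2,L4} ∩ {L0,L2,L8} = {L0,L2}; idom=L2

idom(L3) = L2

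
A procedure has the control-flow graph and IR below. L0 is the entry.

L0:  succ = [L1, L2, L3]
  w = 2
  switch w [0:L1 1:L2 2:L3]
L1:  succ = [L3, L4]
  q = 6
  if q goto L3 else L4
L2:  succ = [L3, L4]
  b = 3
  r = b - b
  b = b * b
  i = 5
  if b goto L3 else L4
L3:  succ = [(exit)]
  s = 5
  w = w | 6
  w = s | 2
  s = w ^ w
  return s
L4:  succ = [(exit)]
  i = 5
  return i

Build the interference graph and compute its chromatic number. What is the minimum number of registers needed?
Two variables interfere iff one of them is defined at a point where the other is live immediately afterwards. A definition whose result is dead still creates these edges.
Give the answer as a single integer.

Answer: 3

Derivation:
Per-block:
  L0 def {w} use ∅
  L1 def {q} use ∅
  L2 def {b,i,r} use ∅
  L3 def {s,w} use {w}
  L4 def {i} use ∅

Liveness:
  L0 li=∅ lo={w}
  L1 li={w} lo={w}
  L2 li={w} lo={w}
  L3 li={w} lo=∅
  L4 li=∅ lo=∅

Interference:
  b↔{i,r,w}
  i↔{b,w}
  q↔{w}
  r↔{b,w}
  s↔{w}
  w↔{b,i,q,r,s}

Chromatic number:
  {b,i,w} pairwise interfere (3-clique) ⇒ χ ≥ 3
  assign b→r1 i→r2 q→r1 r→r2 s→r1 w→r0 — no edge inside a register ⇒ χ ≤ 3
  χ = 3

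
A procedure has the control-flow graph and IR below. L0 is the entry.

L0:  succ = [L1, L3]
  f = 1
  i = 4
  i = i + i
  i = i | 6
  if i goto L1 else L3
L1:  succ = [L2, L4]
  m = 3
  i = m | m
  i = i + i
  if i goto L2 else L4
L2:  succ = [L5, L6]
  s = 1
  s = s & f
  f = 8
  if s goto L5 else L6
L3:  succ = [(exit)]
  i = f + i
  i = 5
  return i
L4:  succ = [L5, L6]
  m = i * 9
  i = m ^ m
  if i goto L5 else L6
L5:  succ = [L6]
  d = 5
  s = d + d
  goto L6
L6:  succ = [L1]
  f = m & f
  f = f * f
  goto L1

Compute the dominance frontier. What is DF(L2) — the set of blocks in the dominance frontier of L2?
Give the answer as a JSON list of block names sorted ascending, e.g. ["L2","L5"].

idom tree: L1←L0 L2←L1 L3←L0 L4←L1 L5←L1 L6←L1
Dom at joins:
  L1: preds {L0,L6}: {L0} ∩ {L0,L1,L6} = {L0}; idom=L0
  L5: preds {L2,L4}: {L0,L1,L2} ∩ {L0,L1,L4} = {L0,L1}; idom=L1
  L6: preds {L2,L4,L5}: {L0,L1,L2} ∩ {L0,L1,L4} ∩ {L0,L1,L5} = {L0,L1}; idom=L1

Frontier:
  L1←L0: walk · to L0
  L1←L6: walk L6→L1 to L0
  L5←L2: walk L2 to L1
  L5←L4: walk L4 to L1
  L6←L2: walk L2 to L1
  L6←L4: walk L4 to L1
  L6←L5: walk L5 to L1
  DF(L0)=∅
  DF(L1)={L1}
  DF(L2)={L5,L6}
  DF(L3)=∅
  DF(L4)={L5,L6}
  DF(L5)={L6}
  DF(L6)={L1}

DF(L2) = ["L5", "L6"]

Answer: ["L5", "L6"]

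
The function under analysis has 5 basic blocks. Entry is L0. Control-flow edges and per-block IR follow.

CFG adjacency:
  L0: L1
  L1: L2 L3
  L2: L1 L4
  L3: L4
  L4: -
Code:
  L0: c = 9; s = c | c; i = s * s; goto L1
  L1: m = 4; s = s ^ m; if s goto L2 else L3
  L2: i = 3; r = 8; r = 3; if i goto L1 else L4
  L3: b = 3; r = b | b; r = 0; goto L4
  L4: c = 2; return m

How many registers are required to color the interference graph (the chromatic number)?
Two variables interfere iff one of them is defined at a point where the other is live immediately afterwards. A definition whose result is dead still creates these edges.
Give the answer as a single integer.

Block summaries:
  L0: {c,i,s} / ∅
  L1: {m,s} / {s}
  L2: {i,r} / ∅
  L3: {b,r} / ∅
  L4: {c} / {m}

Liveness:
  L0 li=∅ lo={s}
  L1 li={s} lo={m,s}
  L2 li={m,s} lo={m,s}
  L3 li={m} lo={m}
  L4 li={m} lo=∅

Interference:
  b — {m}
  c — {m}
  i — {m,r,s}
  m — {b,c,i,r,s}
  r — {i,m,s}
  s — {i,m,r}

Colouring:
  clique {i,m,r,s} ⇒ need ≥ 4
  4-colouring: R0={m}  R1={b,c,i}  R2={r}  R3={s}
  χ = 4

Answer: 4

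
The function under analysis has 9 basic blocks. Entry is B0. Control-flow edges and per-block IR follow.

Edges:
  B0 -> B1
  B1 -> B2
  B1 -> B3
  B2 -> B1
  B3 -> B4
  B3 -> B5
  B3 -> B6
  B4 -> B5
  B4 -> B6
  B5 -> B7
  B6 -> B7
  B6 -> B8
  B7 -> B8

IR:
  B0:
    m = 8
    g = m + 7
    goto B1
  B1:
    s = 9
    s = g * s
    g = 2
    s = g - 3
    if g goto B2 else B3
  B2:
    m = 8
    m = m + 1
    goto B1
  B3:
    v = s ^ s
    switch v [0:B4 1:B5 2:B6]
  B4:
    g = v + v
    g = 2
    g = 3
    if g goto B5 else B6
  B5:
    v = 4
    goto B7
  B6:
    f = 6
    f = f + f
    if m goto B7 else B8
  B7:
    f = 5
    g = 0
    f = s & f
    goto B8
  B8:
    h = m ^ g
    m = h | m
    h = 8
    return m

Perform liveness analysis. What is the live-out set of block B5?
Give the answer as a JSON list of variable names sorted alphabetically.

Per-block:
  B0: def={g,m} ue=∅
  B1: def={g,s} ue={g}
  B2: def={m} ue=∅
  B3: def={v} ue={s}
  B4: def={g} ue={v}
  B5: def={v} ue=∅
  B6: def={f} ue={m}
  B7: def={f,g} ue={s}
  B8: def={h,m} ue={g,m}

Live sets:
  B0 li=∅ lo={g,m}
  B1 li={g,m} lo={g,m,s}
  B2 li={g} lo={g,m}
  B3 li={g,m,s} lo={g,m,s,v}
  B4 li={m,s,v} lo={g,m,s}
  B5 li={m,s} lo={m,s}
  B6 li={g,m,s} lo={g,m,s}
  B7 li={m,s} lo={g,m}
  B8 li={g,m} lo=∅

live-out(B5) = ["m", "s"]

Answer: ["m", "s"]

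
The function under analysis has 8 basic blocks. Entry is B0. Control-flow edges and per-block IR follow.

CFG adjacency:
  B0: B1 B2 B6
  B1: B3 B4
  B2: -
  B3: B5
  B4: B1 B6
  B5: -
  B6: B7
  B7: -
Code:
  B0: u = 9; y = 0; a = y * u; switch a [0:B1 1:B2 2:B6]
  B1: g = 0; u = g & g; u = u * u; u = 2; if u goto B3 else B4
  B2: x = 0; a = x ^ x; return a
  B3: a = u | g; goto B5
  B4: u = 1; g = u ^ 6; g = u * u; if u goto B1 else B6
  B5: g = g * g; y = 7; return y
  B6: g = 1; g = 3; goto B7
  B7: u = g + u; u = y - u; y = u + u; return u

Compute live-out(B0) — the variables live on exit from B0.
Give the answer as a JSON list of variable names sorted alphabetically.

Answer: ["u", "y"]

Working:
def/use:
  B0: def={a,u,y} ue=∅
  B1: def={g,u} ue=∅
  B2: def={a,x} ue=∅
  B3: def={a} ue={g,u}
  B4: def={g,u} ue=∅
  B5: def={g,y} ue={g}
  B6: def={g} ue=∅
  B7: def={u,y} ue={g,u,y}

Live sets:
  B0: in=∅ out={u,y}
  B1: in={y} out={g,u,y}
  B2: in=∅ out=∅
  B3: in={g,u} out={g}
  B4: in={y} out={u,y}
  B5: in={g} out=∅
  B6: in={u,y} out={g,u,y}
  B7: in={g,u,y} out=∅

live-out(B0) = ["u", "y"]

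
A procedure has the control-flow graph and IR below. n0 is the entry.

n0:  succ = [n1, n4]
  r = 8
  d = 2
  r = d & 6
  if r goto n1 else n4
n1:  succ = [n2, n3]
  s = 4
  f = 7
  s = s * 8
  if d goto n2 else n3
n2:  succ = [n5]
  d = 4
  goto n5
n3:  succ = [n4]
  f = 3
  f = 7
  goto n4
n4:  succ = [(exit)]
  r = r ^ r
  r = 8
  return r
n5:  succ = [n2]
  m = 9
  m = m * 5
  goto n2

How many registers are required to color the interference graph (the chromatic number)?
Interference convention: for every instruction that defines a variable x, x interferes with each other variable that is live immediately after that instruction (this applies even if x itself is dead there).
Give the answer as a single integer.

def/use:
  n0: def={d,r} ue=∅
  n1: def={f,s} ue={d}
  n2: def={d} ue=∅
  n3: def={f} ue=∅
  n4: def={r} ue={r}
  n5: def={m} ue=∅

Backward fixpoint:
  n0: in=∅ out={d,r}
  n1: in={d,r} out={r}
  n2: in=∅ out=∅
  n3: in={r} out={r}
  n4: in={r} out=∅
  n5: in=∅ out=∅

Interfere edges:
  d↔{f,r,s}
  f↔{d,r,s}
  m↔∅
  r↔{d,f,s}
  s↔{d,f,r}

Chromatic number:
  clique {d,f,r,s} ⇒ need ≥ 4
  assign d→R0 f→R1 m→R0 r→R2 s→R3 — no edge inside a register ⇒ χ ≤ 4
  χ = 4

Answer: 4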